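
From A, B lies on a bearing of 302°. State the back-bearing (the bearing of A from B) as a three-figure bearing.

Back-bearing = 302° − 180° = 122°.

122°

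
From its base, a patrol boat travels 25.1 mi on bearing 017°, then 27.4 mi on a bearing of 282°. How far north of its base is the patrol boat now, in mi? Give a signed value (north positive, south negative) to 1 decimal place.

29.7 mi

Leg 1 (017°, 25.1 mi): east 25.1 sin 17° = 7.34, north 25.1 cos 17° = 24.00
Leg 2 (282°, 27.4 mi): east 27.4 sin 282° = -26.80, north 27.4 cos 282° = 5.70
Net north component: 29.70 mi.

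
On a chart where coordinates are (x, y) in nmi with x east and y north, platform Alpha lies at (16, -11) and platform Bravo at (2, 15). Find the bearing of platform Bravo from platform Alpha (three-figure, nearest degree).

Δeast = 2 − 16 = -14.00; Δnorth = 15 − -11 = 26.00.
Bearing = atan2(Δeast, Δnorth) mod 360° = 331.70° ≈ 332°.

332°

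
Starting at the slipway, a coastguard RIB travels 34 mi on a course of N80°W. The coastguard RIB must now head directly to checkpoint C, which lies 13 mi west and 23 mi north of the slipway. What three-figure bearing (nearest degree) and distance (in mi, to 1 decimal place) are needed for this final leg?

050°, 26.7 mi

Leg 1 (N80°W, 34 mi): east 34 sin 280° = -33.48, north 34 cos 280° = 5.90
Current position: (-33.48, 5.90). Target: (-13, 23). Remaining: Δeast = 20.48, Δnorth = 17.10.
Bearing = atan2(20.48, 17.10) mod 360° = 50.15°; distance = √((20.48)² + (17.10)²) = 26.680 mi.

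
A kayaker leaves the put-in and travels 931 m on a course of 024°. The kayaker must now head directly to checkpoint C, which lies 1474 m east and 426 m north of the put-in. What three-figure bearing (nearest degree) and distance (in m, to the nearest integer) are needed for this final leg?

Leg 1 (024°, 931 m): east 931 sin 24° = 378.67, north 931 cos 24° = 850.51
Current position: (378.67, 850.51). Target: (1474, 426). Remaining: Δeast = 1095.33, Δnorth = -424.51.
Bearing = atan2(1095.33, -424.51) mod 360° = 111.18°; distance = √((1095.33)² + (-424.51)²) = 1174.714 m.

111°, 1175 m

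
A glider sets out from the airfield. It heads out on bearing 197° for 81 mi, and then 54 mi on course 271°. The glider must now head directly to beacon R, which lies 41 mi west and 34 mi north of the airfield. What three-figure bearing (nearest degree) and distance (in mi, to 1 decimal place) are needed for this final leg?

Leg 1 (197°, 81 mi): east 81 sin 197° = -23.68, north 81 cos 197° = -77.46
Leg 2 (271°, 54 mi): east 54 sin 271° = -53.99, north 54 cos 271° = 0.94
Current position: (-77.67, -76.52). Target: (-41, 34). Remaining: Δeast = 36.67, Δnorth = 110.52.
Bearing = atan2(36.67, 110.52) mod 360° = 18.36°; distance = √((36.67)² + (110.52)²) = 116.444 mi.

018°, 116.4 mi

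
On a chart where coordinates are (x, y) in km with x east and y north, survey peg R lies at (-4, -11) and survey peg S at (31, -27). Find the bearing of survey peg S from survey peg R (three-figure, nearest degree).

Δeast = 31 − -4 = 35.00; Δnorth = -27 − -11 = -16.00.
Bearing = atan2(Δeast, Δnorth) mod 360° = 114.57° ≈ 115°.

115°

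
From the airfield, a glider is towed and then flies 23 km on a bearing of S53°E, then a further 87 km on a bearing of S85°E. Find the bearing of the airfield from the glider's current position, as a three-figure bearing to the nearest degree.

282°

Leg 1 (S53°E, 23 km): east 23 sin 127° = 18.37, north 23 cos 127° = -13.84
Leg 2 (S85°E, 87 km): east 87 sin 95° = 86.67, north 87 cos 95° = -7.58
Net displacement: 105.04 east, -21.42 north. Direction back to start is (-105.04, 21.42): bearing = atan2(-105.04, 21.42) mod 360° = 281.53° ≈ 282°.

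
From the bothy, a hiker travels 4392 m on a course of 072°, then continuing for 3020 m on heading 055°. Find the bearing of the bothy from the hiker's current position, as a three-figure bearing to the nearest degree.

Leg 1 (072°, 4392 m): east 4392 sin 72° = 4177.04, north 4392 cos 72° = 1357.20
Leg 2 (055°, 3020 m): east 3020 sin 55° = 2473.84, north 3020 cos 55° = 1732.20
Net displacement: 6650.88 east, 3089.40 north. Direction back to start is (-6650.88, -3089.40): bearing = atan2(-6650.88, -3089.40) mod 360° = 245.08° ≈ 245°.

245°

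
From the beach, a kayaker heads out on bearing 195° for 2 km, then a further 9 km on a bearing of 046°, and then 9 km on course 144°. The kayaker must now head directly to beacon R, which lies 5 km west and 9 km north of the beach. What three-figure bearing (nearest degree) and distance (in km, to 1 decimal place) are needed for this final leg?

Leg 1 (195°, 2 km): east 2 sin 195° = -0.52, north 2 cos 195° = -1.93
Leg 2 (046°, 9 km): east 9 sin 46° = 6.47, north 9 cos 46° = 6.25
Leg 3 (144°, 9 km): east 9 sin 144° = 5.29, north 9 cos 144° = -7.28
Current position: (11.25, -2.96). Target: (-5, 9). Remaining: Δeast = -16.25, Δnorth = 11.96.
Bearing = atan2(-16.25, 11.96) mod 360° = 306.36°; distance = √((-16.25)² + (11.96)²) = 20.175 km.

306°, 20.2 km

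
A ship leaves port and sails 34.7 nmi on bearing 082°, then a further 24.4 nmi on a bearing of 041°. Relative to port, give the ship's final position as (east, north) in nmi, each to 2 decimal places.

Leg 1 (082°, 34.7 nmi): east 34.7 sin 82° = 34.36, north 34.7 cos 82° = 4.83
Leg 2 (041°, 24.4 nmi): east 24.4 sin 41° = 16.01, north 24.4 cos 41° = 18.41
Summing: 50.37 nmi east, 23.24 nmi north → (50.37, 23.24).

(50.37, 23.24)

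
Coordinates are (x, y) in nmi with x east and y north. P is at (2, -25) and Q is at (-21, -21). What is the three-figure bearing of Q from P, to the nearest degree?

280°

Δeast = -21 − 2 = -23.00; Δnorth = -21 − -25 = 4.00.
Bearing = atan2(Δeast, Δnorth) mod 360° = 279.87° ≈ 280°.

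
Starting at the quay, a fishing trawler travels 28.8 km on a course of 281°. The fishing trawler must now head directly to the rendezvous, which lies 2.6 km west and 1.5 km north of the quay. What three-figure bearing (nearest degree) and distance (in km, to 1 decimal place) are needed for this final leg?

Leg 1 (281°, 28.8 km): east 28.8 sin 281° = -28.27, north 28.8 cos 281° = 5.50
Current position: (-28.27, 5.50). Target: (-2.6, 1.5). Remaining: Δeast = 25.67, Δnorth = -4.00.
Bearing = atan2(25.67, -4.00) mod 360° = 98.85°; distance = √((25.67)² + (-4.00)²) = 25.980 km.

099°, 26.0 km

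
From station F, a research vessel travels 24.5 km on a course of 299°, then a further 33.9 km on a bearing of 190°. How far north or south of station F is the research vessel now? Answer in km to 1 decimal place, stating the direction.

21.5 km south

Leg 1 (299°, 24.5 km): east 24.5 sin 299° = -21.43, north 24.5 cos 299° = 11.88
Leg 2 (190°, 33.9 km): east 33.9 sin 190° = -5.89, north 33.9 cos 190° = -33.38
Net north component: -21.51 km.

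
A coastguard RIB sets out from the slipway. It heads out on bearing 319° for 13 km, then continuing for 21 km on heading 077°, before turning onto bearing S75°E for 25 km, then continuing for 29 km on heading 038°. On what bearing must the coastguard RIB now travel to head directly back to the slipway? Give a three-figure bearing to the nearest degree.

Leg 1 (319°, 13 km): east 13 sin 319° = -8.53, north 13 cos 319° = 9.81
Leg 2 (077°, 21 km): east 21 sin 77° = 20.46, north 21 cos 77° = 4.72
Leg 3 (S75°E, 25 km): east 25 sin 105° = 24.15, north 25 cos 105° = -6.47
Leg 4 (038°, 29 km): east 29 sin 38° = 17.85, north 29 cos 38° = 22.85
Net displacement: 53.94 east, 30.92 north. Direction back to start is (-53.94, -30.92): bearing = atan2(-53.94, -30.92) mod 360° = 240.18° ≈ 240°.

240°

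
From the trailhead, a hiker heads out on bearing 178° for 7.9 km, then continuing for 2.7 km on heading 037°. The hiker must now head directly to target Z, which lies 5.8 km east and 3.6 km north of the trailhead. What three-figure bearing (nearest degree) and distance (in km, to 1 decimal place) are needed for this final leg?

023°, 10.1 km

Leg 1 (178°, 7.9 km): east 7.9 sin 178° = 0.28, north 7.9 cos 178° = -7.90
Leg 2 (037°, 2.7 km): east 2.7 sin 37° = 1.62, north 2.7 cos 37° = 2.16
Current position: (1.90, -5.74). Target: (5.8, 3.6). Remaining: Δeast = 3.90, Δnorth = 9.34.
Bearing = atan2(3.90, 9.34) mod 360° = 22.66°; distance = √((3.90)² + (9.34)²) = 10.120 km.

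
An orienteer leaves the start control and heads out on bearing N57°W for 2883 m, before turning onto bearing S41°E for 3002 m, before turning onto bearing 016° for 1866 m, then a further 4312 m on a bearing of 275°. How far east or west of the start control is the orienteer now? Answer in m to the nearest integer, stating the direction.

4230 m west

Leg 1 (N57°W, 2883 m): east 2883 sin 303° = -2417.89, north 2883 cos 303° = 1570.19
Leg 2 (S41°E, 3002 m): east 3002 sin 139° = 1969.49, north 3002 cos 139° = -2265.64
Leg 3 (016°, 1866 m): east 1866 sin 16° = 514.34, north 1866 cos 16° = 1793.71
Leg 4 (275°, 4312 m): east 4312 sin 275° = -4295.59, north 4312 cos 275° = 375.82
Net east component: -4229.65 m.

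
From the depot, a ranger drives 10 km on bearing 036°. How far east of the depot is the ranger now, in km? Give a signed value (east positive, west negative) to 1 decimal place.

Leg 1 (036°, 10 km): east 10 sin 36° = 5.88, north 10 cos 36° = 8.09
Net east component: 5.88 km.

5.9 km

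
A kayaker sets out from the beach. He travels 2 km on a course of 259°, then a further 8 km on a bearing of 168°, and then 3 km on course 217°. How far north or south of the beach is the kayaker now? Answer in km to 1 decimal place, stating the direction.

10.6 km south

Leg 1 (259°, 2 km): east 2 sin 259° = -1.96, north 2 cos 259° = -0.38
Leg 2 (168°, 8 km): east 8 sin 168° = 1.66, north 8 cos 168° = -7.83
Leg 3 (217°, 3 km): east 3 sin 217° = -1.81, north 3 cos 217° = -2.40
Net north component: -10.60 km.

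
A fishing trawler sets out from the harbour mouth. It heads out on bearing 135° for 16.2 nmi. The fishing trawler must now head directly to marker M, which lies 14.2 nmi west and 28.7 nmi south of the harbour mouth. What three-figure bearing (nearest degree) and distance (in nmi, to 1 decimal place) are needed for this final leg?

236°, 30.9 nmi

Leg 1 (135°, 16.2 nmi): east 16.2 sin 135° = 11.46, north 16.2 cos 135° = -11.46
Current position: (11.46, -11.46). Target: (-14.2, -28.7). Remaining: Δeast = -25.66, Δnorth = -17.24.
Bearing = atan2(-25.66, -17.24) mod 360° = 236.09°; distance = √((-25.66)² + (-17.24)²) = 30.912 nmi.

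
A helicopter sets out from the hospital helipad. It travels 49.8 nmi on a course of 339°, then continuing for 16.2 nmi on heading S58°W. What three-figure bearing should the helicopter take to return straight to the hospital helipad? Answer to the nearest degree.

140°

Leg 1 (339°, 49.8 nmi): east 49.8 sin 339° = -17.85, north 49.8 cos 339° = 46.49
Leg 2 (S58°W, 16.2 nmi): east 16.2 sin 238° = -13.74, north 16.2 cos 238° = -8.58
Net displacement: -31.59 east, 37.91 north. Direction back to start is (31.59, -37.91): bearing = atan2(31.59, -37.91) mod 360° = 140.20° ≈ 140°.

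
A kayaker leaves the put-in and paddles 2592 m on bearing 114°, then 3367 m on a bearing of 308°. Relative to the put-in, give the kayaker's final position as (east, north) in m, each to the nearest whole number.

Leg 1 (114°, 2592 m): east 2592 sin 114° = 2367.91, north 2592 cos 114° = -1054.26
Leg 2 (308°, 3367 m): east 3367 sin 308° = -2653.23, north 3367 cos 308° = 2072.93
Summing: -285.32 m east, 1018.67 m north → (-285, 1019).

(-285, 1019)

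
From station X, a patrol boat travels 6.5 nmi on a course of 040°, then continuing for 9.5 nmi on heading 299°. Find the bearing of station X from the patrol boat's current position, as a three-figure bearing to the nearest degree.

157°

Leg 1 (040°, 6.5 nmi): east 6.5 sin 40° = 4.18, north 6.5 cos 40° = 4.98
Leg 2 (299°, 9.5 nmi): east 9.5 sin 299° = -8.31, north 9.5 cos 299° = 4.61
Net displacement: -4.13 east, 9.58 north. Direction back to start is (4.13, -9.58): bearing = atan2(4.13, -9.58) mod 360° = 156.69° ≈ 157°.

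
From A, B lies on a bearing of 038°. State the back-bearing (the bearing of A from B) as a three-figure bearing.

Back-bearing = 038° + 180° = 218°.

218°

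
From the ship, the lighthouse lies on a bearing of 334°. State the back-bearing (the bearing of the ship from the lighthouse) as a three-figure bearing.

154°

Back-bearing = 334° − 180° = 154°.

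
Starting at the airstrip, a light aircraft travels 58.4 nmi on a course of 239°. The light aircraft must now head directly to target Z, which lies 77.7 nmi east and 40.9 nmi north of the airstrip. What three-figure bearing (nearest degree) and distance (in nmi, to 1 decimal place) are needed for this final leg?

Leg 1 (239°, 58.4 nmi): east 58.4 sin 239° = -50.06, north 58.4 cos 239° = -30.08
Current position: (-50.06, -30.08). Target: (77.7, 40.9). Remaining: Δeast = 127.76, Δnorth = 70.98.
Bearing = atan2(127.76, 70.98) mod 360° = 60.94°; distance = √((127.76)² + (70.98)²) = 146.151 nmi.

061°, 146.2 nmi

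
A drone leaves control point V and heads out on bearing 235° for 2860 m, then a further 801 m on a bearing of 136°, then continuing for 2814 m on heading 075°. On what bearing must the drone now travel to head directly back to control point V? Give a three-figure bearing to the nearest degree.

Leg 1 (235°, 2860 m): east 2860 sin 235° = -2342.77, north 2860 cos 235° = -1640.43
Leg 2 (136°, 801 m): east 801 sin 136° = 556.42, north 801 cos 136° = -576.19
Leg 3 (075°, 2814 m): east 2814 sin 75° = 2718.12, north 2814 cos 75° = 728.32
Net displacement: 931.76 east, -1488.30 north. Direction back to start is (-931.76, 1488.30): bearing = atan2(-931.76, 1488.30) mod 360° = 327.95° ≈ 328°.

328°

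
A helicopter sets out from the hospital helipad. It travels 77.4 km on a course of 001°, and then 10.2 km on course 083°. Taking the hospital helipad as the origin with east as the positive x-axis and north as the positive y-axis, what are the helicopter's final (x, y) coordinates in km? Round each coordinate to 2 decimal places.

(11.47, 78.63)

Leg 1 (001°, 77.4 km): east 77.4 sin 1° = 1.35, north 77.4 cos 1° = 77.39
Leg 2 (083°, 10.2 km): east 10.2 sin 83° = 10.12, north 10.2 cos 83° = 1.24
Summing: 11.47 km east, 78.63 km north → (11.47, 78.63).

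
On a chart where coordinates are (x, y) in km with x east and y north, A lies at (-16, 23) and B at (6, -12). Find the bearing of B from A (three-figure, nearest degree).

148°

Δeast = 6 − -16 = 22.00; Δnorth = -12 − 23 = -35.00.
Bearing = atan2(Δeast, Δnorth) mod 360° = 147.85° ≈ 148°.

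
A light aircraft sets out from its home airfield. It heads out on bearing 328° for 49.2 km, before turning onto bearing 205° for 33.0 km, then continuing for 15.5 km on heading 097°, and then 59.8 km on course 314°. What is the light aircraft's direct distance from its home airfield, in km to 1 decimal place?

Leg 1 (328°, 49.2 km): east 49.2 sin 328° = -26.07, north 49.2 cos 328° = 41.72
Leg 2 (205°, 33.0 km): east 33.0 sin 205° = -13.95, north 33.0 cos 205° = -29.91
Leg 3 (097°, 15.5 km): east 15.5 sin 97° = 15.38, north 15.5 cos 97° = -1.89
Leg 4 (314°, 59.8 km): east 59.8 sin 314° = -43.02, north 59.8 cos 314° = 41.54
Net: -67.65 east, 51.47 north. Distance = √((-67.65)² + (51.47)²) = 85.003 km.

85.0 km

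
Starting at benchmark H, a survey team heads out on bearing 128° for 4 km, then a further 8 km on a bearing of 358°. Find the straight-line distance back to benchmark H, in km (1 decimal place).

Leg 1 (128°, 4 km): east 4 sin 128° = 3.15, north 4 cos 128° = -2.46
Leg 2 (358°, 8 km): east 8 sin 358° = -0.28, north 8 cos 358° = 8.00
Net: 2.87 east, 5.53 north. Distance = √((2.87)² + (5.53)²) = 6.234 km.

6.2 km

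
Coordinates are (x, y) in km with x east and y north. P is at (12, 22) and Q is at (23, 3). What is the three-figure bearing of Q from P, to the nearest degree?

Δeast = 23 − 12 = 11.00; Δnorth = 3 − 22 = -19.00.
Bearing = atan2(Δeast, Δnorth) mod 360° = 149.93° ≈ 150°.

150°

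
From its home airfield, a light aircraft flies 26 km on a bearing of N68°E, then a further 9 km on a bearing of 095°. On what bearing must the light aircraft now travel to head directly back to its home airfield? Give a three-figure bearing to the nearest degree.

Leg 1 (N68°E, 26 km): east 26 sin 68° = 24.11, north 26 cos 68° = 9.74
Leg 2 (095°, 9 km): east 9 sin 95° = 8.97, north 9 cos 95° = -0.78
Net displacement: 33.07 east, 8.96 north. Direction back to start is (-33.07, -8.96): bearing = atan2(-33.07, -8.96) mod 360° = 254.85° ≈ 255°.

255°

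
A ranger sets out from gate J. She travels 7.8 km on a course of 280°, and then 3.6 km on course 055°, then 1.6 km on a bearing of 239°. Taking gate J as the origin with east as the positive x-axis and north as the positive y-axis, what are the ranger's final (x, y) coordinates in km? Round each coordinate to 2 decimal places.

Leg 1 (280°, 7.8 km): east 7.8 sin 280° = -7.68, north 7.8 cos 280° = 1.35
Leg 2 (055°, 3.6 km): east 3.6 sin 55° = 2.95, north 3.6 cos 55° = 2.06
Leg 3 (239°, 1.6 km): east 1.6 sin 239° = -1.37, north 1.6 cos 239° = -0.82
Summing: -6.10 km east, 2.60 km north → (-6.10, 2.60).

(-6.10, 2.60)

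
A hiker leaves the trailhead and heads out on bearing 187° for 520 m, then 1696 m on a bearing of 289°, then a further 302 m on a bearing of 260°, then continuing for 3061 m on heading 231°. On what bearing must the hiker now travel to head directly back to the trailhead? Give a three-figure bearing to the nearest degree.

066°

Leg 1 (187°, 520 m): east 520 sin 187° = -63.37, north 520 cos 187° = -516.12
Leg 2 (289°, 1696 m): east 1696 sin 289° = -1603.60, north 1696 cos 289° = 552.16
Leg 3 (260°, 302 m): east 302 sin 260° = -297.41, north 302 cos 260° = -52.44
Leg 4 (231°, 3061 m): east 3061 sin 231° = -2378.84, north 3061 cos 231° = -1926.35
Net displacement: -4343.23 east, -1942.75 north. Direction back to start is (4343.23, 1942.75): bearing = atan2(4343.23, 1942.75) mod 360° = 65.90° ≈ 066°.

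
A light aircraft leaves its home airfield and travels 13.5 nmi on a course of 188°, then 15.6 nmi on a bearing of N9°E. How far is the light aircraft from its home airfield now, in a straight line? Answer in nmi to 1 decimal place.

Leg 1 (188°, 13.5 nmi): east 13.5 sin 188° = -1.88, north 13.5 cos 188° = -13.37
Leg 2 (N9°E, 15.6 nmi): east 15.6 sin 9° = 2.44, north 15.6 cos 9° = 15.41
Net: 0.56 east, 2.04 north. Distance = √((0.56)² + (2.04)²) = 2.115 nmi.

2.1 nmi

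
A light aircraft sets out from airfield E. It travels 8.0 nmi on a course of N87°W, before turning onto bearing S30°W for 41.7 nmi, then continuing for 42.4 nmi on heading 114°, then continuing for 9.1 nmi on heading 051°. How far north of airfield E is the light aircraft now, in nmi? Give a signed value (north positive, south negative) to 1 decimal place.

-47.2 nmi

Leg 1 (N87°W, 8.0 nmi): east 8.0 sin 273° = -7.99, north 8.0 cos 273° = 0.42
Leg 2 (S30°W, 41.7 nmi): east 41.7 sin 210° = -20.85, north 41.7 cos 210° = -36.11
Leg 3 (114°, 42.4 nmi): east 42.4 sin 114° = 38.73, north 42.4 cos 114° = -17.25
Leg 4 (051°, 9.1 nmi): east 9.1 sin 51° = 7.07, north 9.1 cos 51° = 5.73
Net north component: -47.21 nmi.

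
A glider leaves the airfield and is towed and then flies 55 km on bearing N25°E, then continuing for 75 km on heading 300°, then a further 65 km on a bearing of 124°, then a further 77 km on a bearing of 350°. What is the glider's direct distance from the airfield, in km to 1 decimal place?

126.8 km

Leg 1 (N25°E, 55 km): east 55 sin 25° = 23.24, north 55 cos 25° = 49.85
Leg 2 (300°, 75 km): east 75 sin 300° = -64.95, north 75 cos 300° = 37.50
Leg 3 (124°, 65 km): east 65 sin 124° = 53.89, north 65 cos 124° = -36.35
Leg 4 (350°, 77 km): east 77 sin 350° = -13.37, north 77 cos 350° = 75.83
Net: -1.19 east, 126.83 north. Distance = √((-1.19)² + (126.83)²) = 126.835 km.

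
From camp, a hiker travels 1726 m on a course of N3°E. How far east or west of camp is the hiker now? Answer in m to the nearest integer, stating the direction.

Leg 1 (N3°E, 1726 m): east 1726 sin 3° = 90.33, north 1726 cos 3° = 1723.63
Net east component: 90.33 m.

90 m east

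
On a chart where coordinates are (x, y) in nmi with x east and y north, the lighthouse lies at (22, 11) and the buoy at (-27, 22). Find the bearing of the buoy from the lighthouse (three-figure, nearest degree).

283°

Δeast = -27 − 22 = -49.00; Δnorth = 22 − 11 = 11.00.
Bearing = atan2(Δeast, Δnorth) mod 360° = 282.65° ≈ 283°.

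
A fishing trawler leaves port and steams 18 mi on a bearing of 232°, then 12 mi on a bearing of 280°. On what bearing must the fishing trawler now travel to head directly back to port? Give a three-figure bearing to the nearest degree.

Leg 1 (232°, 18 mi): east 18 sin 232° = -14.18, north 18 cos 232° = -11.08
Leg 2 (280°, 12 mi): east 12 sin 280° = -11.82, north 12 cos 280° = 2.08
Net displacement: -26.00 east, -9.00 north. Direction back to start is (26.00, 9.00): bearing = atan2(26.00, 9.00) mod 360° = 70.91° ≈ 071°.

071°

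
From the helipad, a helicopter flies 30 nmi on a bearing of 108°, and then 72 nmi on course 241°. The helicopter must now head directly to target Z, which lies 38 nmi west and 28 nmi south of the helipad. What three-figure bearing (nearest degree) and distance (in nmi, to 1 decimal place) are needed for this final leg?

348°, 16.6 nmi

Leg 1 (108°, 30 nmi): east 30 sin 108° = 28.53, north 30 cos 108° = -9.27
Leg 2 (241°, 72 nmi): east 72 sin 241° = -62.97, north 72 cos 241° = -34.91
Current position: (-34.44, -44.18). Target: (-38, -28). Remaining: Δeast = -3.56, Δnorth = 16.18.
Bearing = atan2(-3.56, 16.18) mod 360° = 347.59°; distance = √((-3.56)² + (16.18)²) = 16.564 nmi.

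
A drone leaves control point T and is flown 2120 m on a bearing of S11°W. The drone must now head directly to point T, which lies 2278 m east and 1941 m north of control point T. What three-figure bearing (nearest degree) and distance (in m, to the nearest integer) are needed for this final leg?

Leg 1 (S11°W, 2120 m): east 2120 sin 191° = -404.52, north 2120 cos 191° = -2081.05
Current position: (-404.52, -2081.05). Target: (2278, 1941). Remaining: Δeast = 2682.52, Δnorth = 4022.05.
Bearing = atan2(2682.52, 4022.05) mod 360° = 33.70°; distance = √((2682.52)² + (4022.05)²) = 4834.539 m.

034°, 4835 m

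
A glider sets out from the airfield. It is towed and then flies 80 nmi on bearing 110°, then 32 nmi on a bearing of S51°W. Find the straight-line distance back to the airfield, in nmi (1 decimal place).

69.2 nmi

Leg 1 (110°, 80 nmi): east 80 sin 110° = 75.18, north 80 cos 110° = -27.36
Leg 2 (S51°W, 32 nmi): east 32 sin 231° = -24.87, north 32 cos 231° = -20.14
Net: 50.31 east, -47.50 north. Distance = √((50.31)² + (-47.50)²) = 69.188 nmi.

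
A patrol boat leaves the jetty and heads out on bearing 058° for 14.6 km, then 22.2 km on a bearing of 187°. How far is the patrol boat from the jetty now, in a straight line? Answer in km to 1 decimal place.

Leg 1 (058°, 14.6 km): east 14.6 sin 58° = 12.38, north 14.6 cos 58° = 7.74
Leg 2 (187°, 22.2 km): east 22.2 sin 187° = -2.71, north 22.2 cos 187° = -22.03
Net: 9.68 east, -14.30 north. Distance = √((9.68)² + (-14.30)²) = 17.264 km.

17.3 km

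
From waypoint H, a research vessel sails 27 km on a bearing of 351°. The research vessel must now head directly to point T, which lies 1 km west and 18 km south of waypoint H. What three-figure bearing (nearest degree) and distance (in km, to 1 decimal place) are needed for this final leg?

Leg 1 (351°, 27 km): east 27 sin 351° = -4.22, north 27 cos 351° = 26.67
Current position: (-4.22, 26.67). Target: (-1, -18). Remaining: Δeast = 3.22, Δnorth = -44.67.
Bearing = atan2(3.22, -44.67) mod 360° = 175.87°; distance = √((3.22)² + (-44.67)²) = 44.784 km.

176°, 44.8 km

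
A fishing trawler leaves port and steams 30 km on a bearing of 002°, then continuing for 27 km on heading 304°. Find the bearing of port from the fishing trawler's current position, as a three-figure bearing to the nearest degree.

Leg 1 (002°, 30 km): east 30 sin 2° = 1.05, north 30 cos 2° = 29.98
Leg 2 (304°, 27 km): east 27 sin 304° = -22.38, north 27 cos 304° = 15.10
Net displacement: -21.34 east, 45.08 north. Direction back to start is (21.34, -45.08): bearing = atan2(21.34, -45.08) mod 360° = 154.67° ≈ 155°.

155°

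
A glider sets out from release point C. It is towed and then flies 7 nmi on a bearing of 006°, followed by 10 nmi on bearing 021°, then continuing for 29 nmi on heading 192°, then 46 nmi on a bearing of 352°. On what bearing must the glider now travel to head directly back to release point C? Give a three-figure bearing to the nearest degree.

Leg 1 (006°, 7 nmi): east 7 sin 6° = 0.73, north 7 cos 6° = 6.96
Leg 2 (021°, 10 nmi): east 10 sin 21° = 3.58, north 10 cos 21° = 9.34
Leg 3 (192°, 29 nmi): east 29 sin 192° = -6.03, north 29 cos 192° = -28.37
Leg 4 (352°, 46 nmi): east 46 sin 352° = -6.40, north 46 cos 352° = 45.55
Net displacement: -8.12 east, 33.48 north. Direction back to start is (8.12, -33.48): bearing = atan2(8.12, -33.48) mod 360° = 166.37° ≈ 166°.

166°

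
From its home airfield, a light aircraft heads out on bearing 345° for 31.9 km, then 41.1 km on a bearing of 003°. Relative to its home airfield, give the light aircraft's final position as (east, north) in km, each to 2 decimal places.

(-6.11, 71.86)

Leg 1 (345°, 31.9 km): east 31.9 sin 345° = -8.26, north 31.9 cos 345° = 30.81
Leg 2 (003°, 41.1 km): east 41.1 sin 3° = 2.15, north 41.1 cos 3° = 41.04
Summing: -6.11 km east, 71.86 km north → (-6.11, 71.86).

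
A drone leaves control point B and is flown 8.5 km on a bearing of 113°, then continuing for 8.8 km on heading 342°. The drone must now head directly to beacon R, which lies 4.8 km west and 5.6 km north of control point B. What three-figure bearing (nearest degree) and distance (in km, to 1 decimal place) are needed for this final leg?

Leg 1 (113°, 8.5 km): east 8.5 sin 113° = 7.82, north 8.5 cos 113° = -3.32
Leg 2 (342°, 8.8 km): east 8.8 sin 342° = -2.72, north 8.8 cos 342° = 8.37
Current position: (5.10, 5.05). Target: (-4.8, 5.6). Remaining: Δeast = -9.90, Δnorth = 0.55.
Bearing = atan2(-9.90, 0.55) mod 360° = 273.19°; distance = √((-9.90)² + (0.55)²) = 9.920 km.

273°, 9.9 km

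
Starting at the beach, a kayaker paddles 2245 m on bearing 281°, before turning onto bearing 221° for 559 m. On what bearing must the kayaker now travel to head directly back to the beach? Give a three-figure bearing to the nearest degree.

090°

Leg 1 (281°, 2245 m): east 2245 sin 281° = -2203.75, north 2245 cos 281° = 428.37
Leg 2 (221°, 559 m): east 559 sin 221° = -366.74, north 559 cos 221° = -421.88
Net displacement: -2570.49 east, 6.48 north. Direction back to start is (2570.49, -6.48): bearing = atan2(2570.49, -6.48) mod 360° = 90.14° ≈ 090°.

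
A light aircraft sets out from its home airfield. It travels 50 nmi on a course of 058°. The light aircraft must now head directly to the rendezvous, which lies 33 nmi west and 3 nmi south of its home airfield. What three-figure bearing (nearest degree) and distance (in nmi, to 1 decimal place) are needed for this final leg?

Leg 1 (058°, 50 nmi): east 50 sin 58° = 42.40, north 50 cos 58° = 26.50
Current position: (42.40, 26.50). Target: (-33, -3). Remaining: Δeast = -75.40, Δnorth = -29.50.
Bearing = atan2(-75.40, -29.50) mod 360° = 248.64°; distance = √((-75.40)² + (-29.50)²) = 80.966 nmi.

249°, 81.0 nmi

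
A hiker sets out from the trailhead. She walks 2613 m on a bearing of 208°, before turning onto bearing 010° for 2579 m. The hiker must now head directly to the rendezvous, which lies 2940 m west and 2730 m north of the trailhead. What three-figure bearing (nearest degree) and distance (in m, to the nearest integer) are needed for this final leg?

Leg 1 (208°, 2613 m): east 2613 sin 208° = -1226.73, north 2613 cos 208° = -2307.14
Leg 2 (010°, 2579 m): east 2579 sin 10° = 447.84, north 2579 cos 10° = 2539.82
Current position: (-778.89, 232.68). Target: (-2940, 2730). Remaining: Δeast = -2161.11, Δnorth = 2497.32.
Bearing = atan2(-2161.11, 2497.32) mod 360° = 319.13°; distance = √((-2161.11)² + (2497.32)²) = 3302.577 m.

319°, 3303 m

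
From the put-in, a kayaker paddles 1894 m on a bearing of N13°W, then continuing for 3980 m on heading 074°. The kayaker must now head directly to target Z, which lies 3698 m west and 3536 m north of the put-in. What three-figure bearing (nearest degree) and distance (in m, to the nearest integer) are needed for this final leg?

Leg 1 (N13°W, 1894 m): east 1894 sin 347° = -426.06, north 1894 cos 347° = 1845.46
Leg 2 (074°, 3980 m): east 3980 sin 74° = 3825.82, north 3980 cos 74° = 1097.04
Current position: (3399.76, 2942.49). Target: (-3698, 3536). Remaining: Δeast = -7097.76, Δnorth = 593.51.
Bearing = atan2(-7097.76, 593.51) mod 360° = 274.78°; distance = √((-7097.76)² + (593.51)²) = 7122.535 m.

275°, 7123 m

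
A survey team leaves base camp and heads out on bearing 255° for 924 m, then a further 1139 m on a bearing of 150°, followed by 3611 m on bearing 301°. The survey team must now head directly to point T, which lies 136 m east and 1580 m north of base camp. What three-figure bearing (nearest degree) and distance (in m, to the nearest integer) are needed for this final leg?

Leg 1 (255°, 924 m): east 924 sin 255° = -892.52, north 924 cos 255° = -239.15
Leg 2 (150°, 1139 m): east 1139 sin 150° = 569.50, north 1139 cos 150° = -986.40
Leg 3 (301°, 3611 m): east 3611 sin 301° = -3095.23, north 3611 cos 301° = 1859.80
Current position: (-3418.25, 634.25). Target: (136, 1580). Remaining: Δeast = 3554.25, Δnorth = 945.75.
Bearing = atan2(3554.25, 945.75) mod 360° = 75.10°; distance = √((3554.25)² + (945.75)²) = 3677.922 m.

075°, 3678 m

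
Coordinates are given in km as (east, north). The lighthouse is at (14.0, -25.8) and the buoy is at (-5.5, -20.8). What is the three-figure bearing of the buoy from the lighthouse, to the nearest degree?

Δeast = -5.5 − 14.0 = -19.50; Δnorth = -20.8 − -25.8 = 5.00.
Bearing = atan2(Δeast, Δnorth) mod 360° = 284.38° ≈ 284°.

284°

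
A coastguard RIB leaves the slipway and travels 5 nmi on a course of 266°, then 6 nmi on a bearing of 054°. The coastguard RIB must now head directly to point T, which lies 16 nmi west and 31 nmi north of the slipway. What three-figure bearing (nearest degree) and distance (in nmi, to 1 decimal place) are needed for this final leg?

330°, 32.0 nmi

Leg 1 (266°, 5 nmi): east 5 sin 266° = -4.99, north 5 cos 266° = -0.35
Leg 2 (054°, 6 nmi): east 6 sin 54° = 4.85, north 6 cos 54° = 3.53
Current position: (-0.13, 3.18). Target: (-16, 31). Remaining: Δeast = -15.87, Δnorth = 27.82.
Bearing = atan2(-15.87, 27.82) mod 360° = 330.30°; distance = √((-15.87)² + (27.82)²) = 32.028 nmi.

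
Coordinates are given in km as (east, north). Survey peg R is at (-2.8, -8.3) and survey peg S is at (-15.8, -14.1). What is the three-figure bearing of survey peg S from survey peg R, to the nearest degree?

246°

Δeast = -15.8 − -2.8 = -13.00; Δnorth = -14.1 − -8.3 = -5.80.
Bearing = atan2(Δeast, Δnorth) mod 360° = 245.96° ≈ 246°.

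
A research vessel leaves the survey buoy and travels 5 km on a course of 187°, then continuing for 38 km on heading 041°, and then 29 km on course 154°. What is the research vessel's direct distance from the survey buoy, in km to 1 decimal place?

Leg 1 (187°, 5 km): east 5 sin 187° = -0.61, north 5 cos 187° = -4.96
Leg 2 (041°, 38 km): east 38 sin 41° = 24.93, north 38 cos 41° = 28.68
Leg 3 (154°, 29 km): east 29 sin 154° = 12.71, north 29 cos 154° = -26.07
Net: 37.03 east, -2.35 north. Distance = √((37.03)² + (-2.35)²) = 37.108 km.

37.1 km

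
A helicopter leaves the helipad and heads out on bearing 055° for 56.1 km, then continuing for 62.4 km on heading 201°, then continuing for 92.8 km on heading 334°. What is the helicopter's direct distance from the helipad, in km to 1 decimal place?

Leg 1 (055°, 56.1 km): east 56.1 sin 55° = 45.95, north 56.1 cos 55° = 32.18
Leg 2 (201°, 62.4 km): east 62.4 sin 201° = -22.36, north 62.4 cos 201° = -58.26
Leg 3 (334°, 92.8 km): east 92.8 sin 334° = -40.68, north 92.8 cos 334° = 83.41
Net: -17.09 east, 57.33 north. Distance = √((-17.09)² + (57.33)²) = 59.823 km.

59.8 km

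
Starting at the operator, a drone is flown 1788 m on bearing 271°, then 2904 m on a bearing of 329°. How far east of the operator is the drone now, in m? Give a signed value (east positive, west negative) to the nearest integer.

-3283 m

Leg 1 (271°, 1788 m): east 1788 sin 271° = -1787.73, north 1788 cos 271° = 31.20
Leg 2 (329°, 2904 m): east 2904 sin 329° = -1495.67, north 2904 cos 329° = 2489.21
Net east component: -3283.40 m.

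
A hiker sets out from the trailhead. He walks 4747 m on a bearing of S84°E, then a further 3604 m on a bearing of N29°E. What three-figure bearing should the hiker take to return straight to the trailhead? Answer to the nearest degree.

248°

Leg 1 (S84°E, 4747 m): east 4747 sin 96° = 4721.00, north 4747 cos 96° = -496.20
Leg 2 (N29°E, 3604 m): east 3604 sin 29° = 1747.25, north 3604 cos 29° = 3152.13
Net displacement: 6468.25 east, 2655.93 north. Direction back to start is (-6468.25, -2655.93): bearing = atan2(-6468.25, -2655.93) mod 360° = 247.68° ≈ 248°.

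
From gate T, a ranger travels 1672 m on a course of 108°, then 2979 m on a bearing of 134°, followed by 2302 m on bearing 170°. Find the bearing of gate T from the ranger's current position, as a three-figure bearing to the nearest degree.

Leg 1 (108°, 1672 m): east 1672 sin 108° = 1590.17, north 1672 cos 108° = -516.68
Leg 2 (134°, 2979 m): east 2979 sin 134° = 2142.91, north 2979 cos 134° = -2069.39
Leg 3 (170°, 2302 m): east 2302 sin 170° = 399.74, north 2302 cos 170° = -2267.03
Net displacement: 4132.82 east, -4853.09 north. Direction back to start is (-4132.82, 4853.09): bearing = atan2(-4132.82, 4853.09) mod 360° = 319.58° ≈ 320°.

320°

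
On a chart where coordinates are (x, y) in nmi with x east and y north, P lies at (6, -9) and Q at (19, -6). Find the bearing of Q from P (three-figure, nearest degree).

077°

Δeast = 19 − 6 = 13.00; Δnorth = -6 − -9 = 3.00.
Bearing = atan2(Δeast, Δnorth) mod 360° = 77.01° ≈ 077°.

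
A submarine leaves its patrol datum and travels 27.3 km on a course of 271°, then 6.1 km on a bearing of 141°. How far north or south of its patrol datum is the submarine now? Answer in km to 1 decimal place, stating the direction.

4.3 km south

Leg 1 (271°, 27.3 km): east 27.3 sin 271° = -27.30, north 27.3 cos 271° = 0.48
Leg 2 (141°, 6.1 km): east 6.1 sin 141° = 3.84, north 6.1 cos 141° = -4.74
Net north component: -4.26 km.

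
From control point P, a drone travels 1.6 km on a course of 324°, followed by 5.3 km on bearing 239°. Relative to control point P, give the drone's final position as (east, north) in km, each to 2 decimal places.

(-5.48, -1.44)

Leg 1 (324°, 1.6 km): east 1.6 sin 324° = -0.94, north 1.6 cos 324° = 1.29
Leg 2 (239°, 5.3 km): east 5.3 sin 239° = -4.54, north 5.3 cos 239° = -2.73
Summing: -5.48 km east, -1.44 km north → (-5.48, -1.44).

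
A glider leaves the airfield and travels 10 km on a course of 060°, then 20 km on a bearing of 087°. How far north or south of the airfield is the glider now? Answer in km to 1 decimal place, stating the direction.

6.0 km north

Leg 1 (060°, 10 km): east 10 sin 60° = 8.66, north 10 cos 60° = 5.00
Leg 2 (087°, 20 km): east 20 sin 87° = 19.97, north 20 cos 87° = 1.05
Net north component: 6.05 km.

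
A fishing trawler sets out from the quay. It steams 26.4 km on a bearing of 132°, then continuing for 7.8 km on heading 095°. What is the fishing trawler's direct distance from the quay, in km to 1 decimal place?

Leg 1 (132°, 26.4 km): east 26.4 sin 132° = 19.62, north 26.4 cos 132° = -17.67
Leg 2 (095°, 7.8 km): east 7.8 sin 95° = 7.77, north 7.8 cos 95° = -0.68
Net: 27.39 east, -18.34 north. Distance = √((27.39)² + (-18.34)²) = 32.965 km.

33.0 km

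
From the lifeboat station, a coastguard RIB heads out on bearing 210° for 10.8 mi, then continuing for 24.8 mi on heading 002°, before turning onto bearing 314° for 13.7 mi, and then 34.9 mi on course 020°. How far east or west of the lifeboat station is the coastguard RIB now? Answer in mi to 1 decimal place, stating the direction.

2.5 mi west

Leg 1 (210°, 10.8 mi): east 10.8 sin 210° = -5.40, north 10.8 cos 210° = -9.35
Leg 2 (002°, 24.8 mi): east 24.8 sin 2° = 0.87, north 24.8 cos 2° = 24.78
Leg 3 (314°, 13.7 mi): east 13.7 sin 314° = -9.85, north 13.7 cos 314° = 9.52
Leg 4 (020°, 34.9 mi): east 34.9 sin 20° = 11.94, north 34.9 cos 20° = 32.80
Net east component: -2.45 mi.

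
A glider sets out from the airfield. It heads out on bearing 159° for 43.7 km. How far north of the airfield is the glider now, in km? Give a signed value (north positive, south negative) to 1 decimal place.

-40.8 km

Leg 1 (159°, 43.7 km): east 43.7 sin 159° = 15.66, north 43.7 cos 159° = -40.80
Net north component: -40.80 km.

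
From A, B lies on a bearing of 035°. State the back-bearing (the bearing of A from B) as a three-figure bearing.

215°

Back-bearing = 035° + 180° = 215°.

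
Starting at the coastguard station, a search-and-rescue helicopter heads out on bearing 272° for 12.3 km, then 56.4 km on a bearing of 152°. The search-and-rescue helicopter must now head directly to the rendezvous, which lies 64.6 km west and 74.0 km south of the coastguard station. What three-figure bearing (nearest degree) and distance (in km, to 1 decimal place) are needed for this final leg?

253°, 82.5 km

Leg 1 (272°, 12.3 km): east 12.3 sin 272° = -12.29, north 12.3 cos 272° = 0.43
Leg 2 (152°, 56.4 km): east 56.4 sin 152° = 26.48, north 56.4 cos 152° = -49.80
Current position: (14.19, -49.37). Target: (-64.6, -74.0). Remaining: Δeast = -78.79, Δnorth = -24.63.
Bearing = atan2(-78.79, -24.63) mod 360° = 252.64°; distance = √((-78.79)² + (-24.63)²) = 82.546 km.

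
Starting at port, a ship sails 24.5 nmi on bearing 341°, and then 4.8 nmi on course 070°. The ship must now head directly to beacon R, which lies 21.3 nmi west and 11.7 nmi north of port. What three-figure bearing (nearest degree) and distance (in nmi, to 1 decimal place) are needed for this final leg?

Leg 1 (341°, 24.5 nmi): east 24.5 sin 341° = -7.98, north 24.5 cos 341° = 23.17
Leg 2 (070°, 4.8 nmi): east 4.8 sin 70° = 4.51, north 4.8 cos 70° = 1.64
Current position: (-3.47, 24.81). Target: (-21.3, 11.7). Remaining: Δeast = -17.83, Δnorth = -13.11.
Bearing = atan2(-17.83, -13.11) mod 360° = 233.69°; distance = √((-17.83)² + (-13.11)²) = 22.132 nmi.

234°, 22.1 nmi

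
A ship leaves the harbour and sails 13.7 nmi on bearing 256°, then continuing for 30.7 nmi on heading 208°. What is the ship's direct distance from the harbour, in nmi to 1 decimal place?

41.1 nmi

Leg 1 (256°, 13.7 nmi): east 13.7 sin 256° = -13.29, north 13.7 cos 256° = -3.31
Leg 2 (208°, 30.7 nmi): east 30.7 sin 208° = -14.41, north 30.7 cos 208° = -27.11
Net: -27.71 east, -30.42 north. Distance = √((-27.71)² + (-30.42)²) = 41.147 nmi.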